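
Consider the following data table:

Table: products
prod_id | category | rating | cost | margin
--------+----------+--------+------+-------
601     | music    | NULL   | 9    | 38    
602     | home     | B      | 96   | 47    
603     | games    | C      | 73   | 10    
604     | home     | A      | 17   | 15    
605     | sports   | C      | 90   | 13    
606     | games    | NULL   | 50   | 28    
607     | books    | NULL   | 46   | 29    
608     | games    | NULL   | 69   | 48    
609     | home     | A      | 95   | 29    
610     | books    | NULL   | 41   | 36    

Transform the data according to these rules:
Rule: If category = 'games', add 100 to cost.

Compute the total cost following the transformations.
886

Step 1: Count records where category = 'games': 3
Step 2: Total bonus added: 3 × 100 = 300
Step 3: Original sum of cost: 586
Step 4: Final sum = 586 + 300 = 886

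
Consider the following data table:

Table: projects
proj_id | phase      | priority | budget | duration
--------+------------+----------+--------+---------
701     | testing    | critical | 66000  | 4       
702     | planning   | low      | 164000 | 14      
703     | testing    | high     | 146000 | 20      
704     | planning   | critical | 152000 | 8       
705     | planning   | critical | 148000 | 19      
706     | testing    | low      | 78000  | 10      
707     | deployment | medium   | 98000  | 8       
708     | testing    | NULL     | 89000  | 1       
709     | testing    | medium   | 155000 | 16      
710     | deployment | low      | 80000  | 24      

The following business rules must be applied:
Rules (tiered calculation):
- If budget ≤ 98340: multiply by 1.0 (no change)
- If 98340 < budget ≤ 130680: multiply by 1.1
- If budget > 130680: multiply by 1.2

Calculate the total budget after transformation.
1329000.0

Step 1: Tier 1 (budget ≤ 98340): 5 records, sum = 411000 × 1.0 = 411000.0
Step 2: Tier 2 (98340 < budget ≤ 130680): 0 records, sum = 0 × 1.1 = 0.0
Step 3: Tier 3 (budget > 130680): 5 records, sum = 765000 × 1.2 = 918000.0
Step 4: Final sum = 411000.0 + 0.0 + 918000.0 = 1329000.0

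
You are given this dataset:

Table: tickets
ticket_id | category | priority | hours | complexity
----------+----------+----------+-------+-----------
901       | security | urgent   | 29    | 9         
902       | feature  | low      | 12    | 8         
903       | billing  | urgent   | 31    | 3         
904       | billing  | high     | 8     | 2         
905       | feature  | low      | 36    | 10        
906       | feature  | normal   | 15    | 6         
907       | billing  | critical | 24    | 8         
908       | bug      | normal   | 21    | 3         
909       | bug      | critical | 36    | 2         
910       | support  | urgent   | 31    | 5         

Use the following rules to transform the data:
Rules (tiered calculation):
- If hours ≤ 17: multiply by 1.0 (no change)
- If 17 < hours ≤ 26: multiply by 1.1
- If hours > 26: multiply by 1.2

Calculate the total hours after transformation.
280.1

Step 1: Tier 1 (hours ≤ 17): 3 records, sum = 35 × 1.0 = 35.0
Step 2: Tier 2 (17 < hours ≤ 26): 2 records, sum = 45 × 1.1 = 49.5
Step 3: Tier 3 (hours > 26): 5 records, sum = 163 × 1.2 = 195.6
Step 4: Final sum = 35.0 + 49.5 + 195.6 = 280.1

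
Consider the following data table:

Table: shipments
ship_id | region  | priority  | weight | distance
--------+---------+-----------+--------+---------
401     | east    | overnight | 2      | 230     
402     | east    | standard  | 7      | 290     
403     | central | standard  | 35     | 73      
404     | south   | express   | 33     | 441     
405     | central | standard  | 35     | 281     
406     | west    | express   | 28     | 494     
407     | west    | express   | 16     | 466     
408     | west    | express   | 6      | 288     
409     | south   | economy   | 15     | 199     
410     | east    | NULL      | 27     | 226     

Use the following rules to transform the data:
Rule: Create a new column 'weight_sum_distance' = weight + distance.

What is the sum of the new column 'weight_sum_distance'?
3192

Step 1: For each record, compute weight + distance
Example calculations:
  2 + 230 = 232
  7 + 290 = 297
  35 + 73 = 108
  ...
Step 2: Sum all derived values
Step 3: Total = 3192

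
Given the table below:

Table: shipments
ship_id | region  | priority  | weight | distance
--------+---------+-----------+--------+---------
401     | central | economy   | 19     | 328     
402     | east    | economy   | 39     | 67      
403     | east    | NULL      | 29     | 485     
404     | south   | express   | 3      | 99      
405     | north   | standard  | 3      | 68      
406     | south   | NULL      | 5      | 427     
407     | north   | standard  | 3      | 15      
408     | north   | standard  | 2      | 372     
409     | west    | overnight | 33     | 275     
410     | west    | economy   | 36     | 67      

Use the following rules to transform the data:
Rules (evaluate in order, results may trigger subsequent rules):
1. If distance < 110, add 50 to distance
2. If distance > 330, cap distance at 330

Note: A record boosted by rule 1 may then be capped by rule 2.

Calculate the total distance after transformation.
2159

Step 1: Apply rule 1 to records with distance < 110
  - 5 records get bonus of 50
  - Of these, 0 records then exceed 330 and get capped
Step 2: Apply rule 2 to records with distance > 330
  - 3 records (original) are capped
Step 3: Calculate final sum = 2159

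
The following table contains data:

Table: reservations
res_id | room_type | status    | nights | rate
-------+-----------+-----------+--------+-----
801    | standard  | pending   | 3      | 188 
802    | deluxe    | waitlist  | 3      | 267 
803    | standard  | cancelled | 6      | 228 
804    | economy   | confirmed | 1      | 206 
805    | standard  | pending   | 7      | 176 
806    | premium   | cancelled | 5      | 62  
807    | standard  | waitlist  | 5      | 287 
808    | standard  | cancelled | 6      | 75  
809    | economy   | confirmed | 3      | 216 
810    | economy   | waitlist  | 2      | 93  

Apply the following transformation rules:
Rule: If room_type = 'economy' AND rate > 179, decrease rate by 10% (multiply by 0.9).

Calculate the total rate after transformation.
1755.8

Step 1: Find records where room_type = 'economy' AND rate > 179
Step 2: 2 records match, summing to 422
Step 3: After multiplier: 422 × 0.9 = 379.8
Step 4: Unaffected records sum: 1376
Step 5: Final sum = 379.8 + 1376 = 1755.8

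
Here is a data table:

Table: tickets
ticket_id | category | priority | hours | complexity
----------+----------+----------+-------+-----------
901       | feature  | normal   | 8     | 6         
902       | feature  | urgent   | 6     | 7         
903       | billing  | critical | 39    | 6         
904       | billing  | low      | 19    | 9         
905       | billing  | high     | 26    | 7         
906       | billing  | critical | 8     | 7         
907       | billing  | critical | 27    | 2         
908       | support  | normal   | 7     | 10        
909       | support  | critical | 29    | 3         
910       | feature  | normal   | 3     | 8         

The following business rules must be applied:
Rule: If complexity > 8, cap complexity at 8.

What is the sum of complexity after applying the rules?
62

Step 1: 2 records have complexity > 8
Step 2: These records originally summed to 19
Step 3: After capping: 2 × 8 = 16
Step 4: Unaffected records sum: 46
Step 5: Final sum = 16 + 46 = 62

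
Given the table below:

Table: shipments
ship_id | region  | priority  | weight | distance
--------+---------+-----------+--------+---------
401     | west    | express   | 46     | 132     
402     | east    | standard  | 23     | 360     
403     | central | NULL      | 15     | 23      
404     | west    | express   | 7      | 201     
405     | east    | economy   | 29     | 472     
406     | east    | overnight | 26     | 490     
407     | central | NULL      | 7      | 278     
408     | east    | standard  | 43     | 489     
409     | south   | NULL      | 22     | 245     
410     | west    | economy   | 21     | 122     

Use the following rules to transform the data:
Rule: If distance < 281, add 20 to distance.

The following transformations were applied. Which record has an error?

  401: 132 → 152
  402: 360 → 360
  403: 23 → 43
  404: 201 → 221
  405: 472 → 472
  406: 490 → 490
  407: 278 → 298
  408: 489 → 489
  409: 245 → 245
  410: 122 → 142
Record 409 has an error. The correct transformed value should be 265, not 245.

Step 1: Check each record against the rule
Step 2: Record 409 has distance = 245
Step 3: Since 245 < 281, the bonus should have been applied
Step 4: Correct value = 265, but claimed value = 245
Conclusion: Record 409 has the error.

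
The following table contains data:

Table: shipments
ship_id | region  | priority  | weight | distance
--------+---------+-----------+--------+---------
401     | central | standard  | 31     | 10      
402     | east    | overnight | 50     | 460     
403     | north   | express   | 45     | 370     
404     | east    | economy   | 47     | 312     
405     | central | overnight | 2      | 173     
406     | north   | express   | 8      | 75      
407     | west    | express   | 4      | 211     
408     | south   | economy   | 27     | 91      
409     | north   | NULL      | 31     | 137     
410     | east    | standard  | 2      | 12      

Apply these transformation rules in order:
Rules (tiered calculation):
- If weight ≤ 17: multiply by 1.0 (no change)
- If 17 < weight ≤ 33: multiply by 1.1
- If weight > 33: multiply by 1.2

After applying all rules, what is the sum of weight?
284.3

Step 1: Tier 1 (weight ≤ 17): 4 records, sum = 16 × 1.0 = 16.0
Step 2: Tier 2 (17 < weight ≤ 33): 3 records, sum = 89 × 1.1 = 97.9
Step 3: Tier 3 (weight > 33): 3 records, sum = 142 × 1.2 = 170.4
Step 4: Final sum = 16.0 + 97.9 + 170.4 = 284.3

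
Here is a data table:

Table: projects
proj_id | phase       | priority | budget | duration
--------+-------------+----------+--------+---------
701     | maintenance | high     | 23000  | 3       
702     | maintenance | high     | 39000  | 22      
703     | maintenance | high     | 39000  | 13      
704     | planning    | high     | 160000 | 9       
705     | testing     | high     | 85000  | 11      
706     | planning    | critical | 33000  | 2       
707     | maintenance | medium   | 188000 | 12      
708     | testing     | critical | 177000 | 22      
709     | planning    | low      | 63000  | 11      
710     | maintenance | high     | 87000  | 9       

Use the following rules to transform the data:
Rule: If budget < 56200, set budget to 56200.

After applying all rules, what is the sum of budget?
984800

Step 1: 4 records have budget < 56200
Step 2: These records originally summed to 134000
Step 3: After setting to minimum: 4 × 56200 = 224800
Step 4: Unaffected records sum: 760000
Step 5: Final sum = 224800 + 760000 = 984800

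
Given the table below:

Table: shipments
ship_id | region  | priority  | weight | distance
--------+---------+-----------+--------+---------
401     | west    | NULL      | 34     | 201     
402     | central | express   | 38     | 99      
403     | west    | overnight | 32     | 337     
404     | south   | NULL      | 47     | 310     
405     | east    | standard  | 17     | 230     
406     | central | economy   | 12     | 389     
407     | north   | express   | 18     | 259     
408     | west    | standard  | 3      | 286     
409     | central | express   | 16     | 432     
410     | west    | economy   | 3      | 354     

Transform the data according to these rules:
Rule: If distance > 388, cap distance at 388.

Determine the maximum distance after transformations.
388

Step 1: Original maximum distance = 432
Step 2: Apply cap at 388
Step 3: 2 records had distance > 388 and were capped
Step 4: Maximum after transformation = 388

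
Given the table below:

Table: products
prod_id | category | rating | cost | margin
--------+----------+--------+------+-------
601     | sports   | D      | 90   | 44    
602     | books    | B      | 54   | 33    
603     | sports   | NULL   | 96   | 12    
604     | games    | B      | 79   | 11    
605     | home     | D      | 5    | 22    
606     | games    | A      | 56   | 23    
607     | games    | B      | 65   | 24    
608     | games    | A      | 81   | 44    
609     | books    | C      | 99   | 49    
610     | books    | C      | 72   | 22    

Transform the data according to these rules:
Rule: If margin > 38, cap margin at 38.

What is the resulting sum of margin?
261

Step 1: 3 records have margin > 38
Step 2: These records originally summed to 137
Step 3: After capping: 3 × 38 = 114
Step 4: Unaffected records sum: 147
Step 5: Final sum = 114 + 147 = 261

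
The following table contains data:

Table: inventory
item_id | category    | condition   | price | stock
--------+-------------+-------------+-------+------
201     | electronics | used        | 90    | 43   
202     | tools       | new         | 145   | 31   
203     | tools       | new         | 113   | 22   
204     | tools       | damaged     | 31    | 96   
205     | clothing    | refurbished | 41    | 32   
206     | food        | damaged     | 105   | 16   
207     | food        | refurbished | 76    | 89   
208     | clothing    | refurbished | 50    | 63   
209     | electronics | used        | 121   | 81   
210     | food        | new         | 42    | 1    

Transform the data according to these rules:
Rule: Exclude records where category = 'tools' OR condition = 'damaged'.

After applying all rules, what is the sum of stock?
309

Step 1: Find records where category = 'tools' OR condition = 'damaged'
Step 2: 4 records match, summing to 165
Step 3: Original sum: 474
Step 4: Remaining sum = 474 - 165 = 309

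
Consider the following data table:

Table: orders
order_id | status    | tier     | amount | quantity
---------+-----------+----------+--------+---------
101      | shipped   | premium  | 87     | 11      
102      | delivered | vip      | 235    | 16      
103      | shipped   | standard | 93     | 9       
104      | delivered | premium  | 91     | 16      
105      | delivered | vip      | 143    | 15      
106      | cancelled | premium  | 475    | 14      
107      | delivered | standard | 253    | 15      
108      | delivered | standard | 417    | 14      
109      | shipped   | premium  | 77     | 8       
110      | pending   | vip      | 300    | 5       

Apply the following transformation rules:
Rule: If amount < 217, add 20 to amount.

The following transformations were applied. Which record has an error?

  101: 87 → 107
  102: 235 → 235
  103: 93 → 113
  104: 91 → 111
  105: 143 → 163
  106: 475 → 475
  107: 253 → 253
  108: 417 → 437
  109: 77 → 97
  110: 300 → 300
Record 108 has an error. The correct transformed value should be 417, not 437.

Step 1: Check each record against the rule
Step 2: Record 108 has amount = 417
Step 3: Since 417 >= 217, the bonus should not have been applied
Step 4: Correct value = 417, but claimed value = 437
Conclusion: Record 108 has the error.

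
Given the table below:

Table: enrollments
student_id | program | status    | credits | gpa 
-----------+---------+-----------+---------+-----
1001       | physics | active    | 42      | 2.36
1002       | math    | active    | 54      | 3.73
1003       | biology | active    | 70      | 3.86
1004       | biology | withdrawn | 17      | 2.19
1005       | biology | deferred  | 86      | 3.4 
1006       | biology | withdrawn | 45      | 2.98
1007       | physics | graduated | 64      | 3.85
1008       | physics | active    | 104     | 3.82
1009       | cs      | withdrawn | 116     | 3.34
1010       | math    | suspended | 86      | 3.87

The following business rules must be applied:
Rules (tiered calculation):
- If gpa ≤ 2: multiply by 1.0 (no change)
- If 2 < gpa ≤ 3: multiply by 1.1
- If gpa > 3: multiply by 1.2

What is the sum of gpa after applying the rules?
39.33

Step 1: Tier 1 (gpa ≤ 2): 0 records, sum = 0 × 1.0 = 0.0
Step 2: Tier 2 (2 < gpa ≤ 3): 3 records, sum = 7.53 × 1.1 = 8.28
Step 3: Tier 3 (gpa > 3): 7 records, sum = 25.87 × 1.2 = 31.04
Step 4: Final sum = 0.0 + 8.28 + 31.04 = 39.33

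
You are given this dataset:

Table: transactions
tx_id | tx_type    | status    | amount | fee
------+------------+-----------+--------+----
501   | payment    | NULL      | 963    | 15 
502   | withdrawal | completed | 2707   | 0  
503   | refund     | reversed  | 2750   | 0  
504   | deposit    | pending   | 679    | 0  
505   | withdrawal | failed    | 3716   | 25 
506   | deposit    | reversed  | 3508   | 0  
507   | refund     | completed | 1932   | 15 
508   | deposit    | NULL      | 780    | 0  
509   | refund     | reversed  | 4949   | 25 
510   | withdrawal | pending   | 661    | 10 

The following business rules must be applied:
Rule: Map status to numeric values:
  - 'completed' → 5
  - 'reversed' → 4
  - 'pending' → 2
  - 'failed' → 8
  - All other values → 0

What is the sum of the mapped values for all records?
34

Step 1: Apply mapping to each record
Step 2: Count by status:
  'completed': 2 records × 5 = 10
  'reversed': 3 records × 4 = 12
  'pending': 2 records × 2 = 4
  'failed': 1 records × 8 = 8
Step 3: Sum all mapped values = 34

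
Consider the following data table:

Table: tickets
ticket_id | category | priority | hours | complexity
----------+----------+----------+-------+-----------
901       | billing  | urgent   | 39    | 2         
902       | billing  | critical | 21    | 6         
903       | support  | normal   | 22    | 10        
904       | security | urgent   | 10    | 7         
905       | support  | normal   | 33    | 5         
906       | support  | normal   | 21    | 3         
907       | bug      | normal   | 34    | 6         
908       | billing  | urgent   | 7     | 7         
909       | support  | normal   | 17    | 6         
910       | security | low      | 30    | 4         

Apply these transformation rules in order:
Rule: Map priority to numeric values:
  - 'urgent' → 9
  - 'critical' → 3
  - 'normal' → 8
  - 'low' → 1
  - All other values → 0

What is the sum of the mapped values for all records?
71

Step 1: Apply mapping to each record
Step 2: Count by status:
  'urgent': 3 records × 9 = 27
  'critical': 1 records × 3 = 3
  'normal': 5 records × 8 = 40
  'low': 1 records × 1 = 1
Step 3: Sum all mapped values = 71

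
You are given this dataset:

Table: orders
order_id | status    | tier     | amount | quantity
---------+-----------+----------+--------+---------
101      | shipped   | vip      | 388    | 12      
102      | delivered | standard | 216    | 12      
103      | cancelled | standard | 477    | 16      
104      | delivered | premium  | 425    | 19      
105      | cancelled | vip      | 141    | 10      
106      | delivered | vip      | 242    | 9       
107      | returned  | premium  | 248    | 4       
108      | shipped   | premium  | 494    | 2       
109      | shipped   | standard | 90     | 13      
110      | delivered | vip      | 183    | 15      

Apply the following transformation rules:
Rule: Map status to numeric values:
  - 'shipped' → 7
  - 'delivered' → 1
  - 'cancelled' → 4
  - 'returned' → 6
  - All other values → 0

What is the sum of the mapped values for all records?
39

Step 1: Apply mapping to each record
Step 2: Count by status:
  'shipped': 3 records × 7 = 21
  'delivered': 4 records × 1 = 4
  'cancelled': 2 records × 4 = 8
  'returned': 1 records × 6 = 6
Step 3: Sum all mapped values = 39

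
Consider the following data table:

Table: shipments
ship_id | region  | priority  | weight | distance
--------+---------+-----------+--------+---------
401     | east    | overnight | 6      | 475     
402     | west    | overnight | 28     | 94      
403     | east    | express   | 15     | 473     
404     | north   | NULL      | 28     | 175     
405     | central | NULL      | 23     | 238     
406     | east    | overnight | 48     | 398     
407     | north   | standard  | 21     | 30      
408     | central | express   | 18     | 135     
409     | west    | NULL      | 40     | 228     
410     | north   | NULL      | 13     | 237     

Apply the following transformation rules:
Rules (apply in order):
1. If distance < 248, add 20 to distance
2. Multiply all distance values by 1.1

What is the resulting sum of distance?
2885.3

Step 1: Apply Rule 1 - Add 20 to records with distance < 248
  - 7 records affected: 1137 + (7 × 20) = 1277
  - Unaffected records: 1346
  - Sum after Rule 1: 2623
Step 2: Apply Rule 2 - Multiply all by 1.1
  - 2623 × 1.1 = 2885.3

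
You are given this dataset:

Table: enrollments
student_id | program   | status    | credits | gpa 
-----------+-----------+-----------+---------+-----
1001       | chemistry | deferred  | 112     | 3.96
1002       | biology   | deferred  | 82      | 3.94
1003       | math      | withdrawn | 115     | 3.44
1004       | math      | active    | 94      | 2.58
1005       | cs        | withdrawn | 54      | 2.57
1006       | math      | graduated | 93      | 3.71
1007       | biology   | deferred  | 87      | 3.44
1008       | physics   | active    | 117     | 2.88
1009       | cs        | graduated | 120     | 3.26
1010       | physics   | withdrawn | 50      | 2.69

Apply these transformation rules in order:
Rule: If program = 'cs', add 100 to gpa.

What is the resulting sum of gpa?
232.47

Step 1: Count records where program = 'cs': 2
Step 2: Total bonus added: 2 × 100 = 200
Step 3: Original sum of gpa: 32.47
Step 4: Final sum = 32.47 + 200 = 232.47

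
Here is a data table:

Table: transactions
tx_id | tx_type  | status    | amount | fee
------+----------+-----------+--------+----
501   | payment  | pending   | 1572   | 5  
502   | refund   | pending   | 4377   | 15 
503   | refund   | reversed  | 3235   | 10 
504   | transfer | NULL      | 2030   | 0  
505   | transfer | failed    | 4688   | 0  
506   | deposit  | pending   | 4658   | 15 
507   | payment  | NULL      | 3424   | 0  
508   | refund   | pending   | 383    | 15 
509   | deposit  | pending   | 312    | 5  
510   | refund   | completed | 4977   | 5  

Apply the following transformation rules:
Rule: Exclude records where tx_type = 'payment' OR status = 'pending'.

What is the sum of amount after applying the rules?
14930

Step 1: Find records where tx_type = 'payment' OR status = 'pending'
Step 2: 6 records match, summing to 14726
Step 3: Original sum: 29656
Step 4: Remaining sum = 29656 - 14726 = 14930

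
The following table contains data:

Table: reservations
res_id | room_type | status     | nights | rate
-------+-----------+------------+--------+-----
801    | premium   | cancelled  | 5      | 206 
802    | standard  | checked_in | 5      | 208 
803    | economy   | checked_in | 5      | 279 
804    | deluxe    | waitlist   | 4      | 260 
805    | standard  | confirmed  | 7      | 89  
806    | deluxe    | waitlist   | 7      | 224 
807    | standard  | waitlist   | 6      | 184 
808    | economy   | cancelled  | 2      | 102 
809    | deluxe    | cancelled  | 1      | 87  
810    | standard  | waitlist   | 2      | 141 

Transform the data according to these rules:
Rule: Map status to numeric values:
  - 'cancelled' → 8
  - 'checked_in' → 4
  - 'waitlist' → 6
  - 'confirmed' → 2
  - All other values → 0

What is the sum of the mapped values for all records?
58

Step 1: Apply mapping to each record
Step 2: Count by status:
  'cancelled': 3 records × 8 = 24
  'checked_in': 2 records × 4 = 8
  'waitlist': 4 records × 6 = 24
  'confirmed': 1 records × 2 = 2
Step 3: Sum all mapped values = 58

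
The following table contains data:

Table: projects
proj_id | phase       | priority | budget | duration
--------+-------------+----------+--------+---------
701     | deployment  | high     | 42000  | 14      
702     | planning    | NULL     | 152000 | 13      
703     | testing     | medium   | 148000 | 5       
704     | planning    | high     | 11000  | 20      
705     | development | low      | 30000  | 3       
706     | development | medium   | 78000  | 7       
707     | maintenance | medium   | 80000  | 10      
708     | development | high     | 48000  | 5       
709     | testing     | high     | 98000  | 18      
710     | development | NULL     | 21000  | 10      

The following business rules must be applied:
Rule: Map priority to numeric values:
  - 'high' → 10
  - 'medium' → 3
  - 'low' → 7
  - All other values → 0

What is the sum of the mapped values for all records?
56

Step 1: Apply mapping to each record
Step 2: Count by status:
  'high': 4 records × 10 = 40
  'medium': 3 records × 3 = 9
  'low': 1 records × 7 = 7
Step 3: Sum all mapped values = 56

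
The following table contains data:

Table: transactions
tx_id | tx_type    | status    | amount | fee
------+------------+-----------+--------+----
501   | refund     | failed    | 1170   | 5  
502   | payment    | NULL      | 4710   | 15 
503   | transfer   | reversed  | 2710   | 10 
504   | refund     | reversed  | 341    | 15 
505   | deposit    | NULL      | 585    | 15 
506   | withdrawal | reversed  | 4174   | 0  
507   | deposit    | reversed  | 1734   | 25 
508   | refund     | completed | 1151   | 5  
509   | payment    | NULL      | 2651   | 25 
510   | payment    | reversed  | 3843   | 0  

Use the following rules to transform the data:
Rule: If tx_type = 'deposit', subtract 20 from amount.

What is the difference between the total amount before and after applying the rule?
40

Step 1: Original sum of amount = 23069
Step 2: 2 records have tx_type = 'deposit'
Step 3: Each affected record changes by -20
Step 4: Total change = 2 × -20 = -40
Step 5: New sum = 23069 + -40 = 23029
Step 6: Difference = |23029 - 23069| = 40
        (Sum decreased by 40)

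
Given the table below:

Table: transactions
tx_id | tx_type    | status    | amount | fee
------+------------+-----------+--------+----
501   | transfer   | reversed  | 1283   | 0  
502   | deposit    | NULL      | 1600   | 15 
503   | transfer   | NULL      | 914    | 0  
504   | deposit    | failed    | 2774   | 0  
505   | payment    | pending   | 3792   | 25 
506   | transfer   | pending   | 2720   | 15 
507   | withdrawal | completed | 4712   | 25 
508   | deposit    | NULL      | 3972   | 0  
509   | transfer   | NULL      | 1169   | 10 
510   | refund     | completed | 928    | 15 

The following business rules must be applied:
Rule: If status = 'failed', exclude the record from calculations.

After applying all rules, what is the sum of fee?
105

Step 1: Identify records where status = 'failed'
Step 2: The excluded records sum to 0
Step 3: Original total fee = 105
Step 4: Remaining total = 105 - 0 = 105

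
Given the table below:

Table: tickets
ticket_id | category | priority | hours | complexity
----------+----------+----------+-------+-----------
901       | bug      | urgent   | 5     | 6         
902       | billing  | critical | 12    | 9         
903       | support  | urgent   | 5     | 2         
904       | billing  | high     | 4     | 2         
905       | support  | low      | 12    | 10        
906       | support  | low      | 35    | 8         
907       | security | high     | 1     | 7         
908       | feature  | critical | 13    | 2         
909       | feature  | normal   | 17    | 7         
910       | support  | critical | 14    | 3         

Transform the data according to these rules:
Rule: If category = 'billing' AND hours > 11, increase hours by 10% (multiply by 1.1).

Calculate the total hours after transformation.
119.2

Step 1: Find records where category = 'billing' AND hours > 11
Step 2: 1 records match, summing to 12
Step 3: After multiplier: 12 × 1.1 = 13.2
Step 4: Unaffected records sum: 106
Step 5: Final sum = 13.2 + 106 = 119.2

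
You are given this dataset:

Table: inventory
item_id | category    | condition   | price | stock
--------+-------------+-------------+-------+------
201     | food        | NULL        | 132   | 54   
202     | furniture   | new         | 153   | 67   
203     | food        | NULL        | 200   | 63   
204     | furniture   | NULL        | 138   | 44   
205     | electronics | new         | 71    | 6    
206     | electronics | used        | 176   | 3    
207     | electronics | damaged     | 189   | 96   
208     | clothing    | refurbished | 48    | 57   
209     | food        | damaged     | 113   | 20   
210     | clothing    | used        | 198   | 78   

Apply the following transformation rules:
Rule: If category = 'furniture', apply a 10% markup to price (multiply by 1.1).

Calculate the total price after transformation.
1447.1

Step 1: Records with category = 'furniture' have total price = 291
Step 2: Apply multiplier: 291 × 1.1 = 320.1
Step 3: Other records total: 1127
Step 4: Final sum = 320.1 + 1127 = 1447.1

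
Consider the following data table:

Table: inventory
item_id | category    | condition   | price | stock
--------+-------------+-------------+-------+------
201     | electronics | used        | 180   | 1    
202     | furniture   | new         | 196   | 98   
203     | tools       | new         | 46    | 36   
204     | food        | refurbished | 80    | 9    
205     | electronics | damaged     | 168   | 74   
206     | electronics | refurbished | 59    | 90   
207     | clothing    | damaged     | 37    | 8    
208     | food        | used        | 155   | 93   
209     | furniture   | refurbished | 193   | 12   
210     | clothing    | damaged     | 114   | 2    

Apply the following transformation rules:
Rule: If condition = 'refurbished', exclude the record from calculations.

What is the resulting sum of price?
896

Step 1: Identify records where condition = 'refurbished'
Step 2: The excluded records sum to 332
Step 3: Original total price = 1228
Step 4: Remaining total = 1228 - 332 = 896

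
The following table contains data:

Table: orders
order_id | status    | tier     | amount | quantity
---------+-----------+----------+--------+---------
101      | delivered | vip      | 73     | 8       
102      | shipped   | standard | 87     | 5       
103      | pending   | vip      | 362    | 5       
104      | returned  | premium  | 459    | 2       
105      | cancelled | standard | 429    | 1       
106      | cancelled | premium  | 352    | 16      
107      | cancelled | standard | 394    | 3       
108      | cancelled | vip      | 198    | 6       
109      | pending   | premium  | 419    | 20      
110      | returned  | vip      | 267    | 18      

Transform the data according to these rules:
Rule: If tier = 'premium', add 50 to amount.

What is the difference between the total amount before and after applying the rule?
150

Step 1: Original sum of amount = 3040
Step 2: 3 records have tier = 'premium'
Step 3: Each affected record changes by 50
Step 4: Total change = 3 × 50 = 150
Step 5: New sum = 3040 + 150 = 3190
Step 6: Difference = |3190 - 3040| = 150
        (Sum increased by 150)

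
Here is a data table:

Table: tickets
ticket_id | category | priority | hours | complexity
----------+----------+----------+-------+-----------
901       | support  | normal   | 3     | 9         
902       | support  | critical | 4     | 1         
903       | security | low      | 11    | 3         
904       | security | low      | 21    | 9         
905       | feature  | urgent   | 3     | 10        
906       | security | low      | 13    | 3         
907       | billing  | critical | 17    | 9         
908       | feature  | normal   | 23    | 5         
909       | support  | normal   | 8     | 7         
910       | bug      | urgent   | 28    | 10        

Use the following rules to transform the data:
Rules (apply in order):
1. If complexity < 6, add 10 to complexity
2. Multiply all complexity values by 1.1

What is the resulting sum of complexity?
116.6

Step 1: Apply Rule 1 - Add 10 to records with complexity < 6
  - 4 records affected: 12 + (4 × 10) = 52
  - Unaffected records: 54
  - Sum after Rule 1: 106
Step 2: Apply Rule 2 - Multiply all by 1.1
  - 106 × 1.1 = 116.6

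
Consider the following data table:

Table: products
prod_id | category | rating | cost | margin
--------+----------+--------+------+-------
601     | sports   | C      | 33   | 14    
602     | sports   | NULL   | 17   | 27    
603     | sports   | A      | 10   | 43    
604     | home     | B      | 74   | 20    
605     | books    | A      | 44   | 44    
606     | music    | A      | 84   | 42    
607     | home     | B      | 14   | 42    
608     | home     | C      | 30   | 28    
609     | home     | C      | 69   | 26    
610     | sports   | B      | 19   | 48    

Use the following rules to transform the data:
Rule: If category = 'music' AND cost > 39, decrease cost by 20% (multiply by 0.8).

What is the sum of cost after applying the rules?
377.2

Step 1: Find records where category = 'music' AND cost > 39
Step 2: 1 records match, summing to 84
Step 3: After multiplier: 84 × 0.8 = 67.2
Step 4: Unaffected records sum: 310
Step 5: Final sum = 67.2 + 310 = 377.2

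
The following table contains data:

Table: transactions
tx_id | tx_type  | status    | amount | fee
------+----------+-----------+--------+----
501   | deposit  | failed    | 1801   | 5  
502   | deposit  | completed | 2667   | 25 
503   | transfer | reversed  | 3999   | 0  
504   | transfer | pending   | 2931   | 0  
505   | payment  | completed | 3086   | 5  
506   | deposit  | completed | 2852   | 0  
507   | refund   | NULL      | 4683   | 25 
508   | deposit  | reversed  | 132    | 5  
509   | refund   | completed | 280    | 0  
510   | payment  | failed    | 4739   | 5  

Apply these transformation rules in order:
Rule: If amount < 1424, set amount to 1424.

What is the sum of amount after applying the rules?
29606

Step 1: 2 records have amount < 1424
Step 2: These records originally summed to 412
Step 3: After setting to minimum: 2 × 1424 = 2848
Step 4: Unaffected records sum: 26758
Step 5: Final sum = 2848 + 26758 = 29606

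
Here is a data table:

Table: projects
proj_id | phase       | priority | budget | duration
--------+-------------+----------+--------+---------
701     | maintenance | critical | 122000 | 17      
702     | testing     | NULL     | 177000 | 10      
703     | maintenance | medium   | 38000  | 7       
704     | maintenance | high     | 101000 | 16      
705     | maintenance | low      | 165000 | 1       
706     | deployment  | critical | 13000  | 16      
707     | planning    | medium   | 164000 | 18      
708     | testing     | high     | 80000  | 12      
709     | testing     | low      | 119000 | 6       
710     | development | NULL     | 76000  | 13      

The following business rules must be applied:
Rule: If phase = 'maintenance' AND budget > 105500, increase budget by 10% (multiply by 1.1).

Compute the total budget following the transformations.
1083700.0

Step 1: Find records where phase = 'maintenance' AND budget > 105500
Step 2: 2 records match, summing to 287000
Step 3: After multiplier: 287000 × 1.1 = 315700.0
Step 4: Unaffected records sum: 768000
Step 5: Final sum = 315700.0 + 768000 = 1083700.0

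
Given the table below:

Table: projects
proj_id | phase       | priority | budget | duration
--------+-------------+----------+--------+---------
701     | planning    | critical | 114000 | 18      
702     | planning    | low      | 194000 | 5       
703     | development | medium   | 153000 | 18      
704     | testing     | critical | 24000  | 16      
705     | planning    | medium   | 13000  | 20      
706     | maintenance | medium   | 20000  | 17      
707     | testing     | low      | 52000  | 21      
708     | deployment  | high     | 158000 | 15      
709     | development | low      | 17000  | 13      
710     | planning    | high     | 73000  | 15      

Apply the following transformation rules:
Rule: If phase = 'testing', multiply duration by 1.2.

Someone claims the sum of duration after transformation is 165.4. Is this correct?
Yes, the result is correct.

Step 1: Calculate the correct sum after transformation
Step 2: Apply multiplier 1.2 to records where phase = 'testing'
Step 3: Correct result = 165.4
Step 4: Claimed result = 165.4
Step 5: 165.4 = 165.4 ✓
Conclusion: The claimed result is correct.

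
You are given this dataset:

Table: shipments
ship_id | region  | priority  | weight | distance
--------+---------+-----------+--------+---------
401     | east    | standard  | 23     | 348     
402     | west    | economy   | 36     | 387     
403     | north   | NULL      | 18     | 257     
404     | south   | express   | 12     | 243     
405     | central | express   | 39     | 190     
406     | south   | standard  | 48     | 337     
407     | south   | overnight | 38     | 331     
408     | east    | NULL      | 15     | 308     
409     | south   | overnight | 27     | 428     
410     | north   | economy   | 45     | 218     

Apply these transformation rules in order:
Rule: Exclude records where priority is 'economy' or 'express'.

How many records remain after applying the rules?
6

Step 1: Count records to exclude
  - 2 (economy) + 2 (express) = 4 records
Step 2: Total records: 10
Step 3: Remaining = 10 - 4 = 6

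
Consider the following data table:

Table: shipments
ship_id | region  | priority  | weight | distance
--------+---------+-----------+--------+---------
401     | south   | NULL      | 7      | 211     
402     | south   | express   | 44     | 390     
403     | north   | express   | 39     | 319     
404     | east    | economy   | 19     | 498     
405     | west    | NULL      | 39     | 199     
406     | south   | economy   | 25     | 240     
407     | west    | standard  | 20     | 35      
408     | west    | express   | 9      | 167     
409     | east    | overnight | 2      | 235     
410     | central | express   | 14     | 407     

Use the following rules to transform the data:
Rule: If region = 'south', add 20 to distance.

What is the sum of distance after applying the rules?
2761

Step 1: Count records where region = 'south': 3
Step 2: Total bonus added: 3 × 20 = 60
Step 3: Original sum of distance: 2701
Step 4: Final sum = 2701 + 60 = 2761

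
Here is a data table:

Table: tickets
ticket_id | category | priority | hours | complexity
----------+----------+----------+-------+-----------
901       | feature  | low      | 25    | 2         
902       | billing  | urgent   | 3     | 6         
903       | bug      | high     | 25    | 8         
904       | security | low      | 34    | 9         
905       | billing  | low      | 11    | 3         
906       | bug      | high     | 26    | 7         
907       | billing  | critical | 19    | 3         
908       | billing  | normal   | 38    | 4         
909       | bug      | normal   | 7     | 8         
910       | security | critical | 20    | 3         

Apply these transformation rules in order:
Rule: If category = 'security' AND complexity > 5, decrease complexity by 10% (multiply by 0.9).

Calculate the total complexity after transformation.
52.1

Step 1: Find records where category = 'security' AND complexity > 5
Step 2: 1 records match, summing to 9
Step 3: After multiplier: 9 × 0.9 = 8.1
Step 4: Unaffected records sum: 44
Step 5: Final sum = 8.1 + 44 = 52.1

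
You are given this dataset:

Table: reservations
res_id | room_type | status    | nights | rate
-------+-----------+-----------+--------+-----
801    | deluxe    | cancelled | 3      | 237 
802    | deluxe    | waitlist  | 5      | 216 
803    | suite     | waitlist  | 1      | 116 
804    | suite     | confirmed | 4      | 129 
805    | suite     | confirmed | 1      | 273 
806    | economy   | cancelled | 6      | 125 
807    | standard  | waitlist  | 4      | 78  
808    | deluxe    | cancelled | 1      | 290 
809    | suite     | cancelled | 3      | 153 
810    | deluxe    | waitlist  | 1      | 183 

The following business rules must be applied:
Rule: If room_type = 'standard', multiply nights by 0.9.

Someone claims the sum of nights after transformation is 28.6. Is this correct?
Yes, the result is correct.

Step 1: Calculate the correct sum after transformation
Step 2: Apply multiplier 0.9 to records where room_type = 'standard'
Step 3: Correct result = 28.6
Step 4: Claimed result = 28.6
Step 5: 28.6 = 28.6 ✓
Conclusion: The claimed result is correct.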